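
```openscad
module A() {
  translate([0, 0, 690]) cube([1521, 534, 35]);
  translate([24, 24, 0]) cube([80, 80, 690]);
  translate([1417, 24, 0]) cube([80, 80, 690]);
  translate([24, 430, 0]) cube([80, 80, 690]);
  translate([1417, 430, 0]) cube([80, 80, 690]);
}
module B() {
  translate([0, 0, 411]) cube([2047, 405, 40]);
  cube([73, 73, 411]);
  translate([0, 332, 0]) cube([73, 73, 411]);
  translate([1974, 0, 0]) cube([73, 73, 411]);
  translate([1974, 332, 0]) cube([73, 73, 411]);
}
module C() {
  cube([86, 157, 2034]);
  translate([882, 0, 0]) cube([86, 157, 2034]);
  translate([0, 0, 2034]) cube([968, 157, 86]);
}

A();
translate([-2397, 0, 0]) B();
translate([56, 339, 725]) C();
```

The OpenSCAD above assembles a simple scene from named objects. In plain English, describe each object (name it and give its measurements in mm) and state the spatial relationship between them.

A is a table with a 1521×534 mm rectangular top, 35 mm thick, top surface at z = 725 mm, supported by four 80×80 mm square legs, each inset 24 mm from the nearest pair of top edges, running from the floor.

B is a long wooden bench with a 2047 mm (x) × 405 mm (y) seat, 40 mm thick, its top surface 451 mm above the floor. Four 73 mm square legs at the seat corners, flush with the edges, run from z = 0 to the seat underside.

C is a rectangular door frame: two vertical jambs of 86×157 mm section, 2034 mm tall, with a clear opening 796 mm wide between their inner faces. A header 86 mm tall and 157 mm deep lies on top of the jambs and spans the full outside width.

The bench is on the floor beside the table on its −x side. The door frame is on top of the table.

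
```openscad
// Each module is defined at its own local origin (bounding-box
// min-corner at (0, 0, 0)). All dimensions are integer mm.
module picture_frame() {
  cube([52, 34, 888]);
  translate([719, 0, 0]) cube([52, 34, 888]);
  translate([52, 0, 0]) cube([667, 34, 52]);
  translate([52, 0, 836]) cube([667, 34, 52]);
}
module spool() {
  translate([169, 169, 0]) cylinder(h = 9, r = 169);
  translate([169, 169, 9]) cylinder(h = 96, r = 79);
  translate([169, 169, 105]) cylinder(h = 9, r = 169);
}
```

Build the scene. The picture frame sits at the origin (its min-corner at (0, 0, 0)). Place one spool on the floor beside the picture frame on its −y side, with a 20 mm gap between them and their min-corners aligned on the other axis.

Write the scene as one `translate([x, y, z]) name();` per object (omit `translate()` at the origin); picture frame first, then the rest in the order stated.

picture_frame();
translate([0, -358, 0]) spool();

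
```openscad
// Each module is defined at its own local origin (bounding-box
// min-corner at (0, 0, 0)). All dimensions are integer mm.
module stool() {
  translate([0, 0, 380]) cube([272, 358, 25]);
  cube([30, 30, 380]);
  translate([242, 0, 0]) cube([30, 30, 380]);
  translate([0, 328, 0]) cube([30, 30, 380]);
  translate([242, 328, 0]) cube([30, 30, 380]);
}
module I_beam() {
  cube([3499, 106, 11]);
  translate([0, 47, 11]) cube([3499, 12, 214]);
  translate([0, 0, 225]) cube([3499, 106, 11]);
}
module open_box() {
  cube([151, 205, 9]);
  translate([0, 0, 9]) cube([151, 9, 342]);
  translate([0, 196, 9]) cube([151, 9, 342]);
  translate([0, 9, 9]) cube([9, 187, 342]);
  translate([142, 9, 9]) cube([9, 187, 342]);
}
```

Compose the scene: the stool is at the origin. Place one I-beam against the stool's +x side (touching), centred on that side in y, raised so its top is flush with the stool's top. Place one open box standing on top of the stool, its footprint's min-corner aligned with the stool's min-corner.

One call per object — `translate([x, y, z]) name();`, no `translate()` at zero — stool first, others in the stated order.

stool();
translate([272, 126, 169]) I_beam();
translate([0, 0, 405]) open_box();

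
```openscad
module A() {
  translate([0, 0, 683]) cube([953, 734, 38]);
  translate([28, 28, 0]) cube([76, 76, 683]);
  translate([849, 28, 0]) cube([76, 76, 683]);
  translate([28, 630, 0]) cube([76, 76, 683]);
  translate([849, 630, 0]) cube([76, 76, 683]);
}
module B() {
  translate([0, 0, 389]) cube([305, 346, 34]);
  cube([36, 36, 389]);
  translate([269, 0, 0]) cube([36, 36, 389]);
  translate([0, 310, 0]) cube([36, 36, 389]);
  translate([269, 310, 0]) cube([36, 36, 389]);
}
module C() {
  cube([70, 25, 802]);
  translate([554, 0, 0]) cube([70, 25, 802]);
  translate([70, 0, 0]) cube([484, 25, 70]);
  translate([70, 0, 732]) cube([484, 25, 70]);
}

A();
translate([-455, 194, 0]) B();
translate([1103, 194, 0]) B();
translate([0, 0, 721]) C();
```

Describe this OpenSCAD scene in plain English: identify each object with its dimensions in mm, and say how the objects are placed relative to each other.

A is a rectangular dining table. The top is 953×734×38 mm with its upper surface at z = 721 mm. It stands on four 76×76 mm square legs, each inset 28 mm from the nearest pair of top edges, running from the floor to the underside of the top.

B is a four-legged stool. The seat is a 305×346×34 mm slab whose top surface is at z = 423 mm; four square legs, each 36×36 mm in cross-section, run from the floor (z = 0) to the underside of the seat, each flush with a corner of the seat.

C is a rectangular picture frame lying in the x–z plane (depth along y). The opening is 484 mm wide (x) by 662 mm tall (z), surrounded by a border 70 mm wide on all four sides. The frame is 25 mm deep and is made of two full-height vertical stiles with two horizontal rails fitted between them.

Two stools sit around the table at the −x, +x sides. The picture frame is on top of the table.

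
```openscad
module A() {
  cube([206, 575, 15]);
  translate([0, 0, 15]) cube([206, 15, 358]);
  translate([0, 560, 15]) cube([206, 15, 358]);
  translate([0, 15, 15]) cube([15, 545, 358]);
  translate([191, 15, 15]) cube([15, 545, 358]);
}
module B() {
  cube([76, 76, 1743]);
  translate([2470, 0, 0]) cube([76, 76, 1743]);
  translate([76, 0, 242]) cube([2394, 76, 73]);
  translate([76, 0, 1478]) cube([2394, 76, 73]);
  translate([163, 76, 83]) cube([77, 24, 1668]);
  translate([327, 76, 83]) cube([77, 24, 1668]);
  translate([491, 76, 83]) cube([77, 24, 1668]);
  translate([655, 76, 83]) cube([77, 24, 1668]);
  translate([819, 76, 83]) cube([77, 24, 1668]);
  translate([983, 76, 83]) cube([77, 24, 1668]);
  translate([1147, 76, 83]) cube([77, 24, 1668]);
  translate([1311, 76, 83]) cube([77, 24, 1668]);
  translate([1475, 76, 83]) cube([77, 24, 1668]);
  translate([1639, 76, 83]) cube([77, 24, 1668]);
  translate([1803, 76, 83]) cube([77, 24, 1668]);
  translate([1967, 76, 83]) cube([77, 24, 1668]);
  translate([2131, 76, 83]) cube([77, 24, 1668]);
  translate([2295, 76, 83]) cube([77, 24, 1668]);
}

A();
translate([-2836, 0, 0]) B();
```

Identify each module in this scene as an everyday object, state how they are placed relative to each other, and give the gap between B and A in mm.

A is an open box. B is a fence section. The fence section is on the floor beside the open box on its −x side. The gap between the fence section and the open box is 290 mm.

The fence section's nearest face is 290 mm from the open box's −x face.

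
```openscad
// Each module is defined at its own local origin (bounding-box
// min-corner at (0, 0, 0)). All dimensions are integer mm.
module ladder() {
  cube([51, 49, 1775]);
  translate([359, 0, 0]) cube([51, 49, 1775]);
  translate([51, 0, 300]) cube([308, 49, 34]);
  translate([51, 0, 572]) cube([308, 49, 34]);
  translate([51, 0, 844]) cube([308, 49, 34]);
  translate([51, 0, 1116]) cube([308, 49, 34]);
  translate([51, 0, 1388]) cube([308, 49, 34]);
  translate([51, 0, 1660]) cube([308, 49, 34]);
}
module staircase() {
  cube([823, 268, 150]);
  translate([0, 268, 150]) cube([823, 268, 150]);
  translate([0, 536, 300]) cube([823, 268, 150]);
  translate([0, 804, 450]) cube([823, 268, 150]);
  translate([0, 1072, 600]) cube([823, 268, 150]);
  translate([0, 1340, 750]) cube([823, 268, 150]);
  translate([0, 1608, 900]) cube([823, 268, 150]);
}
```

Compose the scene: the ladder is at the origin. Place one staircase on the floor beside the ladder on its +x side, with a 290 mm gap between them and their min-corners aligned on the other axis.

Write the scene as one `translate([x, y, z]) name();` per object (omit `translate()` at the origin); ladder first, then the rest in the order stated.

ladder();
translate([700, 0, 0]) staircase();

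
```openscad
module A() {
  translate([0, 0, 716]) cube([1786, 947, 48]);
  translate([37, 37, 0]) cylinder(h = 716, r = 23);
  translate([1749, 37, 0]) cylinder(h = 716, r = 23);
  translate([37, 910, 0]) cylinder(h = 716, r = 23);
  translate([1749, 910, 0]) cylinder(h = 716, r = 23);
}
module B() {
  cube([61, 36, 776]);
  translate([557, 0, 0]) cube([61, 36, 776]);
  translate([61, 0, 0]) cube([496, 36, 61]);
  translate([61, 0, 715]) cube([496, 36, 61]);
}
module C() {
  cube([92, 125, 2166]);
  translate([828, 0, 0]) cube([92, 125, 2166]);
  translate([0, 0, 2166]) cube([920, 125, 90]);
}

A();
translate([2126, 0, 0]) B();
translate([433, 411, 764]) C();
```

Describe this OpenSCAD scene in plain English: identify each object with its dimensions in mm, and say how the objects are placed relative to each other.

A is a table: top 1786 mm (x) × 947 mm (y), 48 mm thick, upper face at z = 764 mm, on four round legs of 46 mm diameter, each leg's bounding box inset 14 mm from the nearest pair of top edges, running from z = 0 to the bottom of the top.

B is a rectangular picture frame lying in the x–z plane (depth along y). The opening is 496 mm wide (x) by 654 mm tall (z), surrounded by a border 61 mm wide on all four sides. The frame is 36 mm deep and is made of two full-height vertical stiles with two horizontal rails fitted between them.

C is a door frame. The clear opening is 736 mm wide and 2166 mm high. Two 92 mm wide jambs, 125 mm deep, stand either side of the opening from the floor to the top of the opening. A 90 mm thick head sits across the top of both jambs, spanning the full outside width of the frame.

The picture frame is on the floor beside the table on its +x side. The door frame is on top of the table, centred.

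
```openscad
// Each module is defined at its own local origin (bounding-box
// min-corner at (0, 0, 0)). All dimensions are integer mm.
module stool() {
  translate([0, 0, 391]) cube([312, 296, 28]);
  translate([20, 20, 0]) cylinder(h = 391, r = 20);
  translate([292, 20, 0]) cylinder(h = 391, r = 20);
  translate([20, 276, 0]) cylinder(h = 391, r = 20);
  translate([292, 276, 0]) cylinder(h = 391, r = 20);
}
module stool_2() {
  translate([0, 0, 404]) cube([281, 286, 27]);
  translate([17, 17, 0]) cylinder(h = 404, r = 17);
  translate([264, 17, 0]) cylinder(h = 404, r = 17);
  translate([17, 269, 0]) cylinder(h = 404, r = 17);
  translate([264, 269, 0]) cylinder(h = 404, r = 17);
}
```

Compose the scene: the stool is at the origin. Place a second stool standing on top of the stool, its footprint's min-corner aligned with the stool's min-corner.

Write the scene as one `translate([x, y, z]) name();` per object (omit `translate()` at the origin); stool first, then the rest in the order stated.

stool();
translate([0, 0, 419]) stool_2();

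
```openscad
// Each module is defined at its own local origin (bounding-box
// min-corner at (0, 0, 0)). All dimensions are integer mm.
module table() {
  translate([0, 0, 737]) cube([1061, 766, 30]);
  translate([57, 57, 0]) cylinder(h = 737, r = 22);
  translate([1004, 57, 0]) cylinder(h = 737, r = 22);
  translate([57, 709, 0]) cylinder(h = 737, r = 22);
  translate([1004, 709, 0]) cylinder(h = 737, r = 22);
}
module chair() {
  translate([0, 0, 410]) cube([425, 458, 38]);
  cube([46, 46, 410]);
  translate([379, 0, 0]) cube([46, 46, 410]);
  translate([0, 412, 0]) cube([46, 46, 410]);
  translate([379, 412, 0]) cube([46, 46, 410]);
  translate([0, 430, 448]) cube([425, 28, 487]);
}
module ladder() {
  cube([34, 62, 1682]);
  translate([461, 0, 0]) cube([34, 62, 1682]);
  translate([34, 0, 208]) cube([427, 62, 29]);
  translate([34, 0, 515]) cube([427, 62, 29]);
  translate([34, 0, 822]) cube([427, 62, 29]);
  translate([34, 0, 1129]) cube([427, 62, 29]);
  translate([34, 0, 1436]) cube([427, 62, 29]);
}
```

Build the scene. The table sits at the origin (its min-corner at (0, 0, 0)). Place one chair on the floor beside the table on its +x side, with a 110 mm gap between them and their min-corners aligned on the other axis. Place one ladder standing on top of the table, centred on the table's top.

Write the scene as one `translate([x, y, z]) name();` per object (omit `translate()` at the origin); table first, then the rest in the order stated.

table();
translate([1171, 0, 0]) chair();
translate([283, 352, 767]) ladder();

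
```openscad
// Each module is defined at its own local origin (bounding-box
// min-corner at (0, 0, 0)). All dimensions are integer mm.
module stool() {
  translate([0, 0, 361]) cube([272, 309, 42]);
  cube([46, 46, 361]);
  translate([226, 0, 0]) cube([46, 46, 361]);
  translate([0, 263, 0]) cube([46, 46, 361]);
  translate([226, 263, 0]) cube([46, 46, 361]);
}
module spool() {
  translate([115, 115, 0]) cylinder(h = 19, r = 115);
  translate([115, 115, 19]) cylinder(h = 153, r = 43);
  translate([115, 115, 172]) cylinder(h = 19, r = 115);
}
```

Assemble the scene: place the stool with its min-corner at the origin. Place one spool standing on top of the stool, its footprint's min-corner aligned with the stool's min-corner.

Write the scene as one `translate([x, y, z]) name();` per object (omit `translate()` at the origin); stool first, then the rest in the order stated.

stool();
translate([0, 0, 403]) spool();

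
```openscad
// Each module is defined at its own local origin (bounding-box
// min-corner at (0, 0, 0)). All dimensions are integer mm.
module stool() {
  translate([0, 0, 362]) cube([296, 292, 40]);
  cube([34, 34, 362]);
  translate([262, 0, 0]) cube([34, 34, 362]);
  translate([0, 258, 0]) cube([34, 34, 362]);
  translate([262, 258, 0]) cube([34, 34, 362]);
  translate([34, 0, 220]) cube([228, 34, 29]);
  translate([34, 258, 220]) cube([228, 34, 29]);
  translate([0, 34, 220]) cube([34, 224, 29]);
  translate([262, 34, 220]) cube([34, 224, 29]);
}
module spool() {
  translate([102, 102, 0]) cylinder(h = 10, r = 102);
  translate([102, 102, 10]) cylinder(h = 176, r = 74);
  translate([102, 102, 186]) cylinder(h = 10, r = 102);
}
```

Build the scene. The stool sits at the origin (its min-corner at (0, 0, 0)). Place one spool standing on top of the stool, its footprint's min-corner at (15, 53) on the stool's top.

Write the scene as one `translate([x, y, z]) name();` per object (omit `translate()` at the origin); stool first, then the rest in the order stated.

stool();
translate([15, 53, 402]) spool();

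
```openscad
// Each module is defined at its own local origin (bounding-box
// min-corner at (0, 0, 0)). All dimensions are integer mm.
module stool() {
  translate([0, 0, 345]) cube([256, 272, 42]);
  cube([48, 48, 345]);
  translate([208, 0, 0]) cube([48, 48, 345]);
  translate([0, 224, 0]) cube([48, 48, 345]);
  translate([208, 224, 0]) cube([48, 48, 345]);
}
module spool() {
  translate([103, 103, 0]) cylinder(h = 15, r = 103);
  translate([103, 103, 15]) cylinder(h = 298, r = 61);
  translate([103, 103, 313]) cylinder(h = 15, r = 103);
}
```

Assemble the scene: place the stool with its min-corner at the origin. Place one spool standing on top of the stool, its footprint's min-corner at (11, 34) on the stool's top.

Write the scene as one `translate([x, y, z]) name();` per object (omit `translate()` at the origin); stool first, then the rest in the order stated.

stool();
translate([11, 34, 387]) spool();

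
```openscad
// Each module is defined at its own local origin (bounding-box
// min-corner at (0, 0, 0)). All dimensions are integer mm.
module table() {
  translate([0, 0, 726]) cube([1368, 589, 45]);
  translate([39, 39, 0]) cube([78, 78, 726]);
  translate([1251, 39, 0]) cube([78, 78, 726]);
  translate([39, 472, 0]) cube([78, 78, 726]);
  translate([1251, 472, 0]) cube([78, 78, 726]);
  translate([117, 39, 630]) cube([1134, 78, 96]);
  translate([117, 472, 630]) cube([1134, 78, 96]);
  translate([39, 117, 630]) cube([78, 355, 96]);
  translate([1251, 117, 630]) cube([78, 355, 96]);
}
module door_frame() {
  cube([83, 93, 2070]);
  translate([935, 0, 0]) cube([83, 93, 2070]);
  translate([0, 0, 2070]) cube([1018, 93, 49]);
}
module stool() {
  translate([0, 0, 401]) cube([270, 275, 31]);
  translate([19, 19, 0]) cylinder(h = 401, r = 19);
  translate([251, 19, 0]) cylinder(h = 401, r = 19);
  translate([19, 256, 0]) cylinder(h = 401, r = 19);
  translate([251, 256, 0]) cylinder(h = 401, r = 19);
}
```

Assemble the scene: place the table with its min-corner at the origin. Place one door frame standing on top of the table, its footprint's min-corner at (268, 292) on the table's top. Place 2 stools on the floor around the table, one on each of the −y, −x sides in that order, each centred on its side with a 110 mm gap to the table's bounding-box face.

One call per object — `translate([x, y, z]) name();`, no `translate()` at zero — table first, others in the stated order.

table();
translate([268, 292, 771]) door_frame();
translate([549, -385, 0]) stool();
translate([-380, 157, 0]) stool();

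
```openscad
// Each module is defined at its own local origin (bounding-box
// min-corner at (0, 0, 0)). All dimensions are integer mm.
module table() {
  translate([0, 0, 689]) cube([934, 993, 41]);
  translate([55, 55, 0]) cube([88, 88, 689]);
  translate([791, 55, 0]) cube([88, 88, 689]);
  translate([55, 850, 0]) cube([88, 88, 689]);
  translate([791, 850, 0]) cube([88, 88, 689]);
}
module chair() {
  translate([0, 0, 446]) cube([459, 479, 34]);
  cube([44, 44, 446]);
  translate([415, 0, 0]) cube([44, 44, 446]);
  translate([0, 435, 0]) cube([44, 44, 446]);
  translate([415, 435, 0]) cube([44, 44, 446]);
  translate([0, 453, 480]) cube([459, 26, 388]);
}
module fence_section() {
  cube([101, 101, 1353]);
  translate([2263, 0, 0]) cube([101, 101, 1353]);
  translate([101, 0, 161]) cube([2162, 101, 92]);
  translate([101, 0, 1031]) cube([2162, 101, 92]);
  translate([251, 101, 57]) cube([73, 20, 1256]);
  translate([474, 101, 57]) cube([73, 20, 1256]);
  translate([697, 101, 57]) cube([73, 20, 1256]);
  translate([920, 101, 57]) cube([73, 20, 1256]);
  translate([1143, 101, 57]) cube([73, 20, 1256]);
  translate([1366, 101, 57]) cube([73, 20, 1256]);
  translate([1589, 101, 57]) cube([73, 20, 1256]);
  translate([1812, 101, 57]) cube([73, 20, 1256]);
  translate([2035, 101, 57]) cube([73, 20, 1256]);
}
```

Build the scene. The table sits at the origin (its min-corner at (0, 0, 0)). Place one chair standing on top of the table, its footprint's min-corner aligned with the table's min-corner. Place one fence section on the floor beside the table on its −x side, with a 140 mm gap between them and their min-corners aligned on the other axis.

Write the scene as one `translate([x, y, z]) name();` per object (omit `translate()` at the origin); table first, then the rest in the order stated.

table();
translate([0, 0, 730]) chair();
translate([-2504, 0, 0]) fence_section();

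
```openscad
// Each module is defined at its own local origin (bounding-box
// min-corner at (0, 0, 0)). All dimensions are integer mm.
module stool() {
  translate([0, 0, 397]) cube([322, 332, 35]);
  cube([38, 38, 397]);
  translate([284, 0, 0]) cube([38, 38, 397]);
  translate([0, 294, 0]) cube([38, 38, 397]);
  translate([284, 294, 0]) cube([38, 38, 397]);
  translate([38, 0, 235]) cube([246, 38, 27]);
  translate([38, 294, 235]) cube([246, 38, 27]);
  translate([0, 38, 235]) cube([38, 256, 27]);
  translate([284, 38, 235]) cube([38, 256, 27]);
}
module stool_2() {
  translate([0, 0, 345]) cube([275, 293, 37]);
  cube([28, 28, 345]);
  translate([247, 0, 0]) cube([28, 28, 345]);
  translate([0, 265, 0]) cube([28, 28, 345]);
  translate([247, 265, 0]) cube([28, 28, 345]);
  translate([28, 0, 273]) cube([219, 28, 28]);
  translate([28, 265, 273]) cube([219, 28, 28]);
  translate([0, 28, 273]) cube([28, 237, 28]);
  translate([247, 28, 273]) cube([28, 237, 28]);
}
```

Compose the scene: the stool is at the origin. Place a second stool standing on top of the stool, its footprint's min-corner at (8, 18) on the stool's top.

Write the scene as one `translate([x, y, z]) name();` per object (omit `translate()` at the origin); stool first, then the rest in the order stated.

stool();
translate([8, 18, 432]) stool_2();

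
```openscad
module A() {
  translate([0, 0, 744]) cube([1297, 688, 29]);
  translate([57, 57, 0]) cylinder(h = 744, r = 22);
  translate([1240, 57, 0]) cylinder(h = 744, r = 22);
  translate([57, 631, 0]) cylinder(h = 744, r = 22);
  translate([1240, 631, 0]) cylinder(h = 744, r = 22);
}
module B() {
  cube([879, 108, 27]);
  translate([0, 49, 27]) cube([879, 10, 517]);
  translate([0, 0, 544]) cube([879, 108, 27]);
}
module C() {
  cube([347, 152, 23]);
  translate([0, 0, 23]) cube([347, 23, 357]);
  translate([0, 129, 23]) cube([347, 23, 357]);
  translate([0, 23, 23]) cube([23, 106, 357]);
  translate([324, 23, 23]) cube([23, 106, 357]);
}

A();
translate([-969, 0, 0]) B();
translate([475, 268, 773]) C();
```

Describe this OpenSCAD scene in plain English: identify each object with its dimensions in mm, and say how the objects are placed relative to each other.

A is a table with a 1297×688 mm rectangular top, 29 mm thick, top surface at z = 773 mm, supported by four round legs of 44 mm diameter, each leg's bounding box inset 35 mm from the nearest pair of top edges, running from the floor.

B is an I-beam lying along x, 879 mm long. Overall section height 571 mm. Two flanges 108 mm wide (y) and 27 mm thick, one on the floor and one at the top; a web 10 mm thick runs between them, centred on the flange width.

C is an open-topped rectangular box: outside dimensions 347×152×380 mm, with a uniform wall and base thickness of 23 mm. The base is a full 347×152 slab on the floor; four walls sit on top of the base. The front and back walls (the −y and +y sides) span the full width; the two side walls fit between them.

The I-beam is on the floor beside the table on its −x side. The open box is on top of the table, centred.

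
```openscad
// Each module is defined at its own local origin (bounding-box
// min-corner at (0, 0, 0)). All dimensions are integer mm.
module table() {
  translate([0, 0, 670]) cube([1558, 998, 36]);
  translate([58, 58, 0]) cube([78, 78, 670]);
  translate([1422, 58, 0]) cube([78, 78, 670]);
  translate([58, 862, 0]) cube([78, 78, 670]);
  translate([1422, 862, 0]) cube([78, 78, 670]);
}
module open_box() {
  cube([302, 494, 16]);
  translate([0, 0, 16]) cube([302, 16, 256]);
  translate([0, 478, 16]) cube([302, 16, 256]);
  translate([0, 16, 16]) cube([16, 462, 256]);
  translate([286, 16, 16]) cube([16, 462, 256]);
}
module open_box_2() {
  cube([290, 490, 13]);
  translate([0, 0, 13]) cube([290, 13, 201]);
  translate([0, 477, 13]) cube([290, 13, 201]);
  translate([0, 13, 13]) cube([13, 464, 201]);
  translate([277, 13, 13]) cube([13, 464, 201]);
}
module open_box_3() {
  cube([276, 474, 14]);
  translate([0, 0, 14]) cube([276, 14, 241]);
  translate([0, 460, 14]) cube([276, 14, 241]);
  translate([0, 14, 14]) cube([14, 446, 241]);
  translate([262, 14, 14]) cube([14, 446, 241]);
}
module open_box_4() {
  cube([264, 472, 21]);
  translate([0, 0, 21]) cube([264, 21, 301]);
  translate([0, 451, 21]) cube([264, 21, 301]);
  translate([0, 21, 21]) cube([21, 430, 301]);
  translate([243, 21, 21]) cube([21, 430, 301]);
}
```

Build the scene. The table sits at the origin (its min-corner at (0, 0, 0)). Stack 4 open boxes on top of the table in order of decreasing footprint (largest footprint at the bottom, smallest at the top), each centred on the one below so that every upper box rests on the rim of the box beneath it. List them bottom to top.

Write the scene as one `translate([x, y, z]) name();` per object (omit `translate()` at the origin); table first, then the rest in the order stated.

table();
translate([628, 252, 706]) open_box();
translate([634, 254, 978]) open_box_2();
translate([641, 262, 1192]) open_box_3();
translate([647, 263, 1447]) open_box_4();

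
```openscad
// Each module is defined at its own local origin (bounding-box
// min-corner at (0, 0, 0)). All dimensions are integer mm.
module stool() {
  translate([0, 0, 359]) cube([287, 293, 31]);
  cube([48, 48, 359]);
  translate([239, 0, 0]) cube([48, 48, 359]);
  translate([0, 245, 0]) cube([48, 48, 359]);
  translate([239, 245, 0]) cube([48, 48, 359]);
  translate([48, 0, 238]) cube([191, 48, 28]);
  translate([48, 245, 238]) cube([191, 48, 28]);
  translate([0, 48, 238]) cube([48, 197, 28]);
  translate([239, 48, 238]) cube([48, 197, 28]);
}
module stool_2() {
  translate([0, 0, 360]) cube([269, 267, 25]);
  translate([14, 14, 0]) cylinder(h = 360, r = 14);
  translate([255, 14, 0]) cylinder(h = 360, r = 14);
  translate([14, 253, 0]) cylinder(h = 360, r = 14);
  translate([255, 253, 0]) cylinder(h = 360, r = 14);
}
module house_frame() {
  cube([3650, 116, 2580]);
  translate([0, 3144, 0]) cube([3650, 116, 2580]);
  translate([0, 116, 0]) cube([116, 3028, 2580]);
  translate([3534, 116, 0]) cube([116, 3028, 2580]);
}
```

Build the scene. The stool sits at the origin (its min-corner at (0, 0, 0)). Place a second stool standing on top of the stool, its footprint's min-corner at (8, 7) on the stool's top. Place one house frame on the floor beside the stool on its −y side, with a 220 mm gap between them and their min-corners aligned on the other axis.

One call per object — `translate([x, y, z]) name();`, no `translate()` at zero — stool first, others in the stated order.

stool();
translate([8, 7, 390]) stool_2();
translate([0, -3480, 0]) house_frame();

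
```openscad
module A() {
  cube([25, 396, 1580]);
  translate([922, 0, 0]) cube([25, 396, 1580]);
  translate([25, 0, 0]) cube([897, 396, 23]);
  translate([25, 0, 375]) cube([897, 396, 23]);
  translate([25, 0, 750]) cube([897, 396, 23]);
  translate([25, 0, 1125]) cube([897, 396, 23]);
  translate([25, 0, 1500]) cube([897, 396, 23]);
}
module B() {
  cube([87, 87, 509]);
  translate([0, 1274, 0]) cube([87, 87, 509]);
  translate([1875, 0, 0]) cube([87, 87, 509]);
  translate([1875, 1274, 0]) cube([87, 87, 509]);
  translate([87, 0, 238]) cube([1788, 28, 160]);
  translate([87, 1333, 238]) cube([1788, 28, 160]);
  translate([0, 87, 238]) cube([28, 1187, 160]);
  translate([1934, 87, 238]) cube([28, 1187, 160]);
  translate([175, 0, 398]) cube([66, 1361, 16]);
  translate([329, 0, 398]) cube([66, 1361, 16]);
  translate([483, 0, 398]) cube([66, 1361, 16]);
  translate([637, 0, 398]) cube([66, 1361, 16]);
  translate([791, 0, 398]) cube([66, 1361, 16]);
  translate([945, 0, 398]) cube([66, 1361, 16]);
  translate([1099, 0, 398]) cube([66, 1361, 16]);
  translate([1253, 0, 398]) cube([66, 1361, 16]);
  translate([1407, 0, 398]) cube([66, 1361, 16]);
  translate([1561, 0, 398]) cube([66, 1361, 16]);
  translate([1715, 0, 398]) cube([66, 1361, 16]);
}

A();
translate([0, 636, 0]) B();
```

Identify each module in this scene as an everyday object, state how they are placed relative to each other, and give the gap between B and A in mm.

A is a bookshelf. B is a bed frame. The bed frame is on the floor beside the bookshelf on its +y side. The gap between the bed frame and the bookshelf is 240 mm.

The bed frame's nearest face is 240 mm from the bookshelf's +y face.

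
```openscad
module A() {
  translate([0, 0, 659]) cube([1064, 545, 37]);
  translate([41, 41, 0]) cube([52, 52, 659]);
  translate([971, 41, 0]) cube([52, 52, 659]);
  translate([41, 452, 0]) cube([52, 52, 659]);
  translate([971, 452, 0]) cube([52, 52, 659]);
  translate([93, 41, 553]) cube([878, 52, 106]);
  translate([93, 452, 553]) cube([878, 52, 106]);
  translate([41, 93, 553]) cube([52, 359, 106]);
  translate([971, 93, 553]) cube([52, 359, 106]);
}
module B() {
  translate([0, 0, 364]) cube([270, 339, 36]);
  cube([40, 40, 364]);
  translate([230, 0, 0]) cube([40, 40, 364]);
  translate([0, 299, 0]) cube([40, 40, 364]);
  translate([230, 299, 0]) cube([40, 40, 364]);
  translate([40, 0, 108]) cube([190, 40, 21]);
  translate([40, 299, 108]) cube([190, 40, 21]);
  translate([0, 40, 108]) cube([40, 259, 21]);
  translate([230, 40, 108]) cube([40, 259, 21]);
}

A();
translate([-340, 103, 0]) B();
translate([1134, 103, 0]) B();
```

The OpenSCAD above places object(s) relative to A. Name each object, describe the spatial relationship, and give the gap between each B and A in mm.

Each stool's nearest face is 70 mm from the table's bounding box.

A is a table. B is a stool. Two stools sit around the table at the −x, +x sides. The gap between each stool and the table is 70 mm.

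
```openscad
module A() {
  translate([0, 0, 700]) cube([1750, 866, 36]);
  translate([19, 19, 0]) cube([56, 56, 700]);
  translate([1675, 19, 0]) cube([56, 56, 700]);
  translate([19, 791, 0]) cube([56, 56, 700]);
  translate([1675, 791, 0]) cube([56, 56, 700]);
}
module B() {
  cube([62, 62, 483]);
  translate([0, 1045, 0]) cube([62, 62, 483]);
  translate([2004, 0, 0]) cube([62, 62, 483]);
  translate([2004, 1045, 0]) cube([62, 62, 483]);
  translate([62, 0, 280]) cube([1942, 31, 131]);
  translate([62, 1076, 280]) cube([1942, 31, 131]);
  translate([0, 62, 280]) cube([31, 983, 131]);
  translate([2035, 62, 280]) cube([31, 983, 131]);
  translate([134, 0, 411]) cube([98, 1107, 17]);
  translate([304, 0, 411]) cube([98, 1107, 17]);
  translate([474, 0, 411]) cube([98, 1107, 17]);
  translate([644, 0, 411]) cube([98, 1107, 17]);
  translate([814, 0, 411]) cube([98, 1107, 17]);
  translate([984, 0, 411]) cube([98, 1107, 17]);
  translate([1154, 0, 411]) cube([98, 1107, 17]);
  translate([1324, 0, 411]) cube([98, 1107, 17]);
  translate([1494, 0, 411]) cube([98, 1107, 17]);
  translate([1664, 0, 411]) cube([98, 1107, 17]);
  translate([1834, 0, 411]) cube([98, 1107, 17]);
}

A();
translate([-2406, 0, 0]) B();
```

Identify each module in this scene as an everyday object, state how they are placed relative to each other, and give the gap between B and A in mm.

The bed frame's nearest face is 340 mm from the table's −x face.

A is a table. B is a bed frame. The bed frame is on the floor beside the table on its −x side. The gap between the bed frame and the table is 340 mm.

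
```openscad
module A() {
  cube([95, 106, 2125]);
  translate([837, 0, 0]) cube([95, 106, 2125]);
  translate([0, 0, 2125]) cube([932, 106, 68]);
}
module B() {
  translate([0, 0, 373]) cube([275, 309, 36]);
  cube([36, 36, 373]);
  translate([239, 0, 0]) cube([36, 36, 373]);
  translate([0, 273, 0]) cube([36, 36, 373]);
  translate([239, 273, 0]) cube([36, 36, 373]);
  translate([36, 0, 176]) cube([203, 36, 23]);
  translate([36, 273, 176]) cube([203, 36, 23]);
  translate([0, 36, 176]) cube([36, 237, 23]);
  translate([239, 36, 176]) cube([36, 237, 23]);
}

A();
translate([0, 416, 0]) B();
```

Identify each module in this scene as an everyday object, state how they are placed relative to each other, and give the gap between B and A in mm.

A is a door frame. B is a stool. The stool is on the floor beside the door frame on its +y side. The gap between the stool and the door frame is 310 mm.

The stool's nearest face is 310 mm from the door frame's +y face.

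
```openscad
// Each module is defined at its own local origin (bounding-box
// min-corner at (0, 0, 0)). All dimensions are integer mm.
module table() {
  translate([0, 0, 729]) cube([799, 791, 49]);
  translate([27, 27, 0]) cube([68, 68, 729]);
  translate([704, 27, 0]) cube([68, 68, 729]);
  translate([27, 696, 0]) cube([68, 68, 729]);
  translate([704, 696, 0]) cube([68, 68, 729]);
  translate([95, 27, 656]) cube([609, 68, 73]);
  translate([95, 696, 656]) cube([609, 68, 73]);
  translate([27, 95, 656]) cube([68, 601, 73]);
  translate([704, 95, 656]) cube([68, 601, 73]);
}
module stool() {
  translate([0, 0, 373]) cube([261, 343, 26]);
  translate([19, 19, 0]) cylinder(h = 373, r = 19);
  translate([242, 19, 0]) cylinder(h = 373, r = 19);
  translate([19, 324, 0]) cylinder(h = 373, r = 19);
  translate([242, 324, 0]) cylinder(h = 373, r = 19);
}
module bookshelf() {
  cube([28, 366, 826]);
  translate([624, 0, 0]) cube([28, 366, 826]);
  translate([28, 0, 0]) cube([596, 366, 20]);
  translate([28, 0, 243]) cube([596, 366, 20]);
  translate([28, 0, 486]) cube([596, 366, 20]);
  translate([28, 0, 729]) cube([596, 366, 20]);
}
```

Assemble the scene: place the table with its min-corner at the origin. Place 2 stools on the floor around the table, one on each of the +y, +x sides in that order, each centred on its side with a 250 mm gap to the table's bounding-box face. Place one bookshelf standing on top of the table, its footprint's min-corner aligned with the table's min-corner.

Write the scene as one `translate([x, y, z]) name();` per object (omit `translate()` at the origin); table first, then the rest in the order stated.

table();
translate([269, 1041, 0]) stool();
translate([1049, 224, 0]) stool();
translate([0, 0, 778]) bookshelf();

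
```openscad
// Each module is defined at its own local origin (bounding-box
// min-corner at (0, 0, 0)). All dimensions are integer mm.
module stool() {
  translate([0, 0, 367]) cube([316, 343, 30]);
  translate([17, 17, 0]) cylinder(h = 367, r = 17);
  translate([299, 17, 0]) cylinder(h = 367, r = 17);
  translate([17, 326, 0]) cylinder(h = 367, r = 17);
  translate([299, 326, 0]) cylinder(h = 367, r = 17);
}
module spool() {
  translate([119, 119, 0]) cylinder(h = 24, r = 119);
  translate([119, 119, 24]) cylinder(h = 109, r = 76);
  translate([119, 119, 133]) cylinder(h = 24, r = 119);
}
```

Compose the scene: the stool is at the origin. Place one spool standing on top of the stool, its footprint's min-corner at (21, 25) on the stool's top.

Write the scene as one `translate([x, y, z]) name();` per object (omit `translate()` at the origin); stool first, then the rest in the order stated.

stool();
translate([21, 25, 397]) spool();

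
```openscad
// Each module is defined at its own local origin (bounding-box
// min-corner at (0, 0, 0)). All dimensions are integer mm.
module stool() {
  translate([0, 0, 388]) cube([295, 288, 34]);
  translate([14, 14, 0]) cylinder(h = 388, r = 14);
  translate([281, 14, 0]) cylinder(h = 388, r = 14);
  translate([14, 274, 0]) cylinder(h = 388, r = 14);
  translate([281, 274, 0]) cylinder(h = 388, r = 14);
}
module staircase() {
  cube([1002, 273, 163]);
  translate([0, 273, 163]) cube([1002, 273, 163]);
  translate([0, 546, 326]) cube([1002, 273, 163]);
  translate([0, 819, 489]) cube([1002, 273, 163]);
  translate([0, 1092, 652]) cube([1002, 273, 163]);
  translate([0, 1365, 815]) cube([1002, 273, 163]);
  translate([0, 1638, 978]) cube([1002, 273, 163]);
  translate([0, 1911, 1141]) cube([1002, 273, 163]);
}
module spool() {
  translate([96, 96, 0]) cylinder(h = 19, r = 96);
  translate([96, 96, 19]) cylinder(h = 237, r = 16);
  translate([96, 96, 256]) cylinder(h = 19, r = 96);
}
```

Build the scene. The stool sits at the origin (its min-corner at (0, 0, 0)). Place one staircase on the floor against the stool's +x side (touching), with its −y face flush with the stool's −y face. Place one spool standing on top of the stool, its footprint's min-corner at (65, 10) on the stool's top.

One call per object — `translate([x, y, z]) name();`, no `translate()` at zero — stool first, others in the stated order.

stool();
translate([295, 0, 0]) staircase();
translate([65, 10, 422]) spool();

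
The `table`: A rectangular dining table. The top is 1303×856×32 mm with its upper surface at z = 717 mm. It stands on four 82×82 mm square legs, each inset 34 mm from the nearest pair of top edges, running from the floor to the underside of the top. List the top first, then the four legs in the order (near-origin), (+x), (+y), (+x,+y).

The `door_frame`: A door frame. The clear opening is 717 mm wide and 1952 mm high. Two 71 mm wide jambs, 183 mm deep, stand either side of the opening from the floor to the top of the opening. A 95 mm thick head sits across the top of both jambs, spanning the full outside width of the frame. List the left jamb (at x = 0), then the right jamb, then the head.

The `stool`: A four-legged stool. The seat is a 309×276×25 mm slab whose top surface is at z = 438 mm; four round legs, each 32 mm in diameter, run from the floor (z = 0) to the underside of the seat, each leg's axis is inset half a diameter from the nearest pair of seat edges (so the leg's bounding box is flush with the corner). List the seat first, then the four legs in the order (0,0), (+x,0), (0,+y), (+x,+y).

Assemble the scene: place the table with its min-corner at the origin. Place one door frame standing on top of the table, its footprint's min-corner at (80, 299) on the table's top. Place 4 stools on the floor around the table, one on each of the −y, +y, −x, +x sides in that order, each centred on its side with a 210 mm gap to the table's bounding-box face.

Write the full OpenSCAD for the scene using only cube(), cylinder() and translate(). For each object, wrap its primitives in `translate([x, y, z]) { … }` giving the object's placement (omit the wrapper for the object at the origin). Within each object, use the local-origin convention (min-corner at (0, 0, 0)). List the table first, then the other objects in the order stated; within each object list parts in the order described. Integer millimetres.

translate([0, 0, 685]) cube([1303, 856, 32]);
translate([34, 34, 0]) cube([82, 82, 685]);
translate([1187, 34, 0]) cube([82, 82, 685]);
translate([34, 740, 0]) cube([82, 82, 685]);
translate([1187, 740, 0]) cube([82, 82, 685]);
translate([80, 299, 717]) {
  cube([71, 183, 1952]);
  translate([788, 0, 0]) cube([71, 183, 1952]);
  translate([0, 0, 1952]) cube([859, 183, 95]);
}
translate([497, -486, 0]) {
  translate([0, 0, 413]) cube([309, 276, 25]);
  translate([16, 16, 0]) cylinder(h = 413, r = 16);
  translate([293, 16, 0]) cylinder(h = 413, r = 16);
  translate([16, 260, 0]) cylinder(h = 413, r = 16);
  translate([293, 260, 0]) cylinder(h = 413, r = 16);
}
translate([497, 1066, 0]) {
  translate([0, 0, 413]) cube([309, 276, 25]);
  translate([16, 16, 0]) cylinder(h = 413, r = 16);
  translate([293, 16, 0]) cylinder(h = 413, r = 16);
  translate([16, 260, 0]) cylinder(h = 413, r = 16);
  translate([293, 260, 0]) cylinder(h = 413, r = 16);
}
translate([-519, 290, 0]) {
  translate([0, 0, 413]) cube([309, 276, 25]);
  translate([16, 16, 0]) cylinder(h = 413, r = 16);
  translate([293, 16, 0]) cylinder(h = 413, r = 16);
  translate([16, 260, 0]) cylinder(h = 413, r = 16);
  translate([293, 260, 0]) cylinder(h = 413, r = 16);
}
translate([1513, 290, 0]) {
  translate([0, 0, 413]) cube([309, 276, 25]);
  translate([16, 16, 0]) cylinder(h = 413, r = 16);
  translate([293, 16, 0]) cylinder(h = 413, r = 16);
  translate([16, 260, 0]) cylinder(h = 413, r = 16);
  translate([293, 260, 0]) cylinder(h = 413, r = 16);
}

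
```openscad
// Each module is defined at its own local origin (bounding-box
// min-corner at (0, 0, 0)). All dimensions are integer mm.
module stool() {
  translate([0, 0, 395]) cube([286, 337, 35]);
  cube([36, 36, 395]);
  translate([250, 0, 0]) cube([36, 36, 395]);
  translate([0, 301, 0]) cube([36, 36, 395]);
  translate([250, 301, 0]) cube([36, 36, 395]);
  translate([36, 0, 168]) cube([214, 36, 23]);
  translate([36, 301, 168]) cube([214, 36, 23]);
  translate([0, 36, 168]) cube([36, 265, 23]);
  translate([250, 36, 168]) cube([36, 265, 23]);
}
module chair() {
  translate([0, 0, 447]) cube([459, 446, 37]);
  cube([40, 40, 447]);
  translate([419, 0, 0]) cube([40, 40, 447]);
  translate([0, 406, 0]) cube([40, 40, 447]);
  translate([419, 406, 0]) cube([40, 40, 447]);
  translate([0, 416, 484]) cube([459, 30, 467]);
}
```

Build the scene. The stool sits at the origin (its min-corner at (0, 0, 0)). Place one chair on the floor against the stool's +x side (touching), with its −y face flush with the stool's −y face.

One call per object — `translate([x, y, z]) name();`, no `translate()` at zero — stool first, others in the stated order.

stool();
translate([286, 0, 0]) chair();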